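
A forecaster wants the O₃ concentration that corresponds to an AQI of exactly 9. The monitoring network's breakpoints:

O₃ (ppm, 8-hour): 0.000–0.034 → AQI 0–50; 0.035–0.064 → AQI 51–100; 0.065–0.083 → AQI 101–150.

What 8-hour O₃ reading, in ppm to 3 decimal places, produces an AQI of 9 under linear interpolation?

AQI 9 lies in the 0–50 band, which corresponds to 0.000–0.034 ppm.
C = 0.000 + (9−0)×(0.034−0.000)/(50−0) = 0.000 + 9×0.034/50 ≈ 0.00612 ppm → 0.006 ppm to 3 dp.

0.006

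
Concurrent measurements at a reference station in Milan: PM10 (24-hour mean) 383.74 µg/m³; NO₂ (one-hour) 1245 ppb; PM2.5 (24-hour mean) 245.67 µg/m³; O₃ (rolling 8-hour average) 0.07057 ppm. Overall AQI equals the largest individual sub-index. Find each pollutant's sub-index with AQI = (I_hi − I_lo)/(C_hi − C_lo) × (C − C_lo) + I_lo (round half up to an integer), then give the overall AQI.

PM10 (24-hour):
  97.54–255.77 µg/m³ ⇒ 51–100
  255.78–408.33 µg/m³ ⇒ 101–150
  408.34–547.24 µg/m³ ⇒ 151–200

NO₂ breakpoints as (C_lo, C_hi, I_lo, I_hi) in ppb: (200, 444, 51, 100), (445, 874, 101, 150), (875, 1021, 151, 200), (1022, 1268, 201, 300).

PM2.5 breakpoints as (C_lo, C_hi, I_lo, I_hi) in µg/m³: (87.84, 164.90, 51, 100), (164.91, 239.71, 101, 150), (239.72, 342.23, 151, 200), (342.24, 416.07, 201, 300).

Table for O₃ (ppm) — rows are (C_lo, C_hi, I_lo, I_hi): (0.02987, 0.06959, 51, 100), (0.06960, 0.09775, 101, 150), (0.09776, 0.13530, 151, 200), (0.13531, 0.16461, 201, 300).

PM10: row 255.78–408.33 (AQI 101–150). (150−101)·(383.74−255.78)/(408.33−255.78) + 101 = 49·127.96/152.55 + 101 ≈ 142.10 → 142.
NO₂: row 1022–1268 (AQI 201–300). (300−201)·(1245−1022)/(1268−1022) + 201 = 99·223/246 + 201 ≈ 290.74 → 291.
PM2.5: row 239.72–342.23 (AQI 151–200). (200−151)·(245.67−239.72)/(342.23−239.72) + 151 = 49·5.95/102.51 + 151 ≈ 153.84 → 154.
O₃: 0.07057 lies in 0.06960–0.09775, so I_lo=101, I_hi=150, C_lo=0.06960, C_hi=0.09775.
(150−101)/(0.09775−0.06960) × (0.07057−0.06960) + 101 = 49/0.02815 × 0.00097 + 101 ≈ 102.69 → 103.
Sub-indices: PM10→142, NO₂→291, PM2.5→154, O₃→103. Overall AQI = max = 291; dominant pollutant is NO₂.

291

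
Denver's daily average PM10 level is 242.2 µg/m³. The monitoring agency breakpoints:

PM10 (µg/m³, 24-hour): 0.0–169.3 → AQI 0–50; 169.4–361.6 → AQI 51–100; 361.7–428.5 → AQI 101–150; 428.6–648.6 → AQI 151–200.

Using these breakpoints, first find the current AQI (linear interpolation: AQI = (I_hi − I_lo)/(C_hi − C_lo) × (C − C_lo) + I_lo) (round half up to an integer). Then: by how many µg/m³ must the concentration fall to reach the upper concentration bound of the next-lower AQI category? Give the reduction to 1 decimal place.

PM10: 242.2 lies in 169.4–361.6, so I_lo=51, I_hi=100, C_lo=169.4, C_hi=361.6.
(100−51)/(361.6−169.4) × (242.2−169.4) + 51 = 49/192.2 × 72.8 + 51 ≈ 69.56 → 70.
Current AQI 70 is in the Moderate range (51–100). The next-lower category tops out at AQI 50, whose upper concentration bound is 169.3 µg/m³.
Reduction needed = 242.2 − 169.3 = 72.9 µg/m³.

72.9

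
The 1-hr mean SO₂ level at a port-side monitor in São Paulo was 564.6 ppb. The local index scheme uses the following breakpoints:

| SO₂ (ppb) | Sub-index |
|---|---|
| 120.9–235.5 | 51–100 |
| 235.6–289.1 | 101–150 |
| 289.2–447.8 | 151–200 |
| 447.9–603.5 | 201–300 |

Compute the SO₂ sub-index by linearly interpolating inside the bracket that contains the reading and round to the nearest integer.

275

SO₂: 564.6 ∈ [447.9, 603.5] ↔ index [201, 300].
201 + (564.6−447.9)·(300−201)/(603.5−447.9) = 201 + 116.7·99/155.6 ≈ 275.25, so AQI = 275.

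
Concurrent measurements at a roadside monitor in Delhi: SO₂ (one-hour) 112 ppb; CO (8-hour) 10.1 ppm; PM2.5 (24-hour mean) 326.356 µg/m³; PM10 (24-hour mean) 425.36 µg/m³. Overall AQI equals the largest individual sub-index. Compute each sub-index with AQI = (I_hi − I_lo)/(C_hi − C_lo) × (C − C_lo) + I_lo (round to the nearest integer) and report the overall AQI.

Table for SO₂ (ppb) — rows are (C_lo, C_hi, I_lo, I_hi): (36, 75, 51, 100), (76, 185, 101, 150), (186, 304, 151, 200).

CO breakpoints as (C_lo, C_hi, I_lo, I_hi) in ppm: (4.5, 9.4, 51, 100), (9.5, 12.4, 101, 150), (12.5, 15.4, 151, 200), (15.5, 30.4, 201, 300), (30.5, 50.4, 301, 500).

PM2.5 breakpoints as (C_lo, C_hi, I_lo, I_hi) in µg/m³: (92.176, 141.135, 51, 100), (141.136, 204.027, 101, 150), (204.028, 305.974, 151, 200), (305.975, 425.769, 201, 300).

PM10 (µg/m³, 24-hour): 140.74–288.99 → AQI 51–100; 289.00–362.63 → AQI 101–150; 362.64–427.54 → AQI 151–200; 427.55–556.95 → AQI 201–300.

SO₂: 112 ∈ [76, 185] ↔ index [101, 150].
101 + (112−76)·(150−101)/(185−76) = 101 + 36·49/109 ≈ 117.18, so AQI = 117.
CO: 10.1 ∈ [9.5, 12.4] ↔ index [101, 150].
101 + (10.1−9.5)·(150−101)/(12.4−9.5) = 101 + 0.6·49/2.9 ≈ 111.14, so AQI = 111.
PM2.5: 326.356 lies in 305.975–425.769, so I_lo=201, I_hi=300, C_lo=305.975, C_hi=425.769.
(300−201)/(425.769−305.975) × (326.356−305.975) + 201 = 99/119.794 × 20.381 + 201 ≈ 217.84 → 218.
PM10: 425.36 lies in 362.64–427.54, so I_lo=151, I_hi=200, C_lo=362.64, C_hi=427.54.
(200−151)/(427.54−362.64) × (425.36−362.64) + 151 = 49/64.90 × 62.72 + 151 ≈ 198.35 → 198.
Sub-indices: SO₂→117, CO→111, PM2.5→218, PM10→198. Overall AQI = max = 218; dominant pollutant is PM2.5.
AQI 218: Very Unhealthy.

218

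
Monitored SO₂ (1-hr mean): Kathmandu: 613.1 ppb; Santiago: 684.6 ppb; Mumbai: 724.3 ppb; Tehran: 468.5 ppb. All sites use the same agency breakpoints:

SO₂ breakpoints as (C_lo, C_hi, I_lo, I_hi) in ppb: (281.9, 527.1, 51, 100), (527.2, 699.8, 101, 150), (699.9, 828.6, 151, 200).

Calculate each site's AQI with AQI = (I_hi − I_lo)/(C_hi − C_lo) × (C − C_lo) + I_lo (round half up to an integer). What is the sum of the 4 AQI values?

519

Kathmandu: row 527.2–699.8 (AQI 101–150). (150−101)·(613.1−527.2)/(699.8−527.2) + 101 = 49·85.9/172.6 + 101 ≈ 125.39 → 125.
Santiago: 684.6 ∈ [527.2, 699.8] ↔ index [101, 150].
101 + (684.6−527.2)·(150−101)/(699.8−527.2) = 101 + 157.4·49/172.6 ≈ 145.68, so AQI = 146.
Mumbai 724.3: bracket 699.9–828.6 → index 151–200; slope 49/128.7, offset 24.4.
AQI = 151 + 49/128.7·24.4 ≈ 160.29 ⇒ 160.
Tehran 468.5: bracket 281.9–527.1 → index 51–100; slope 49/245.2, offset 186.6.
AQI = 51 + 49/245.2·186.6 ≈ 88.29 ⇒ 88.
AQIs: Kathmandu=125, Santiago=146, Mumbai=160, Tehran=88. Sum = 125 + 146 + 160 + 88 = 519.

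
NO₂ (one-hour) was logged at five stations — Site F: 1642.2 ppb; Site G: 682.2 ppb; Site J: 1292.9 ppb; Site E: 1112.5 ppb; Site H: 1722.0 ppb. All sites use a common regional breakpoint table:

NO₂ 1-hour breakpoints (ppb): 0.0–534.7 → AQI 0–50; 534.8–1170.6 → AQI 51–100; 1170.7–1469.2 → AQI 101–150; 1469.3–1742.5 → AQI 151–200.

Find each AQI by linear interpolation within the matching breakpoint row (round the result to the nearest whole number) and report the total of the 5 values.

Site F: 1642.2 ∈ [1469.3, 1742.5] ↔ index [151, 200].
151 + (1642.2−1469.3)·(200−151)/(1742.5−1469.3) = 151 + 172.9·49/273.2 ≈ 182.01, so AQI = 182.
Site G 682.2: bracket 534.8–1170.6 → index 51–100; slope 49/635.8, offset 147.4.
AQI = 51 + 49/635.8·147.4 ≈ 62.36 ⇒ 62.
Site J: 1292.9 ∈ [1170.7, 1469.2] ↔ index [101, 150].
101 + (1292.9−1170.7)·(150−101)/(1469.2−1170.7) = 101 + 122.2·49/298.5 ≈ 121.06, so AQI = 121.
Site E: row 534.8–1170.6 (AQI 51–100). (100−51)·(1112.5−534.8)/(1170.6−534.8) + 51 = 49·577.7/635.8 + 51 ≈ 95.52 → 96.
Site H: 1722.0 ∈ [1469.3, 1742.5] ↔ index [151, 200].
151 + (1722.0−1469.3)·(200−151)/(1742.5−1469.3) = 151 + 252.7·49/273.2 ≈ 196.32, so AQI = 196.
AQIs: Site F=182, Site G=62, Site J=121, Site E=96, Site H=196. Sum = 182 + 62 + 121 + 96 + 196 = 657.

657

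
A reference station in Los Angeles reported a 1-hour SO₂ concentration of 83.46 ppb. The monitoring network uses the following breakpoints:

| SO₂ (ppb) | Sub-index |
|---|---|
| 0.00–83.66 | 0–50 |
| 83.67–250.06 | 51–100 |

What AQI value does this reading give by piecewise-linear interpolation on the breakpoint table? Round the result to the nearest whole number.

SO₂: 83.46 lies in 0.00–83.66, so I_lo=0, I_hi=50, C_lo=0.00, C_hi=83.66.
(50−0)/(83.66−0.00) × (83.46−0.00) + 0 = 50/83.66 × 83.46 + 0 ≈ 49.88 → 50.

50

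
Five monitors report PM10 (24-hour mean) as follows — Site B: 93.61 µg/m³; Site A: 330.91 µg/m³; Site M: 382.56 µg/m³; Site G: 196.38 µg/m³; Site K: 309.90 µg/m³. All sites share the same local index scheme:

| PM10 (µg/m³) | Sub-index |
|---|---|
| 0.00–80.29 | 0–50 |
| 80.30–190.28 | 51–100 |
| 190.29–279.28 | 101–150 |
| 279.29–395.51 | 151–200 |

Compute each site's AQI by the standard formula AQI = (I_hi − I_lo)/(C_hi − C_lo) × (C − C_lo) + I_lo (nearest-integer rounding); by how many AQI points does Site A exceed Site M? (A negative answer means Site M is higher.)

Site B: row 80.30–190.28 (AQI 51–100). (100−51)·(93.61−80.30)/(190.28−80.30) + 51 = 49·13.31/109.98 + 51 ≈ 56.93 → 57.
Site A: row 279.29–395.51 (AQI 151–200). (200−151)·(330.91−279.29)/(395.51−279.29) + 151 = 49·51.62/116.22 + 151 ≈ 172.76 → 173.
Site M: 382.56 lies in 279.29–395.51, so I_lo=151, I_hi=200, C_lo=279.29, C_hi=395.51.
(200−151)/(395.51−279.29) × (382.56−279.29) + 151 = 49/116.22 × 103.27 + 151 ≈ 194.54 → 195.
Site G: 196.38 lies in 190.29–279.28, so I_lo=101, I_hi=150, C_lo=190.29, C_hi=279.28.
(150−101)/(279.28−190.29) × (196.38−190.29) + 101 = 49/88.99 × 6.09 + 101 ≈ 104.35 → 104.
Site K 309.90: bracket 279.29–395.51 → index 151–200; slope 49/116.22, offset 30.61.
AQI = 151 + 49/116.22·30.61 ≈ 163.91 ⇒ 164.
AQIs: Site B=57, Site A=173, Site M=195, Site G=104, Site K=164. Site A (173) − Site M (195) = -22.

-22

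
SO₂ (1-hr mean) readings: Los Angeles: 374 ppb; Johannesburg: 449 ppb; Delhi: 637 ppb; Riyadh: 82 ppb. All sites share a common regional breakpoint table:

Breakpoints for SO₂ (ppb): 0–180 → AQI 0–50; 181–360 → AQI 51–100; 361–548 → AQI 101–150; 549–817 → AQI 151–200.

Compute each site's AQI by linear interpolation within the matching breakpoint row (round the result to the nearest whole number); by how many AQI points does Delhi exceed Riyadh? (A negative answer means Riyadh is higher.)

Los Angeles: row 361–548 (AQI 101–150). (150−101)·(374−361)/(548−361) + 101 = 49·13/187 + 101 ≈ 104.41 → 104.
Johannesburg 449: bracket 361–548 → index 101–150; slope 49/187, offset 88.
AQI = 101 + 49/187·88 ≈ 124.06 ⇒ 124.
Delhi: 637 lies in 549–817, so I_lo=151, I_hi=200, C_lo=549, C_hi=817.
(200−151)/(817−549) × (637−549) + 151 = 49/268 × 88 + 151 ≈ 167.09 → 167.
Riyadh: 82 lies in 0–180, so I_lo=0, I_hi=50, C_lo=0, C_hi=180.
(50−0)/(180−0) × (82−0) + 0 = 50/180 × 82 + 0 ≈ 22.78 → 23.
AQIs: Los Angeles=104, Johannesburg=124, Delhi=167, Riyadh=23. Delhi (167) − Riyadh (23) = 144.

144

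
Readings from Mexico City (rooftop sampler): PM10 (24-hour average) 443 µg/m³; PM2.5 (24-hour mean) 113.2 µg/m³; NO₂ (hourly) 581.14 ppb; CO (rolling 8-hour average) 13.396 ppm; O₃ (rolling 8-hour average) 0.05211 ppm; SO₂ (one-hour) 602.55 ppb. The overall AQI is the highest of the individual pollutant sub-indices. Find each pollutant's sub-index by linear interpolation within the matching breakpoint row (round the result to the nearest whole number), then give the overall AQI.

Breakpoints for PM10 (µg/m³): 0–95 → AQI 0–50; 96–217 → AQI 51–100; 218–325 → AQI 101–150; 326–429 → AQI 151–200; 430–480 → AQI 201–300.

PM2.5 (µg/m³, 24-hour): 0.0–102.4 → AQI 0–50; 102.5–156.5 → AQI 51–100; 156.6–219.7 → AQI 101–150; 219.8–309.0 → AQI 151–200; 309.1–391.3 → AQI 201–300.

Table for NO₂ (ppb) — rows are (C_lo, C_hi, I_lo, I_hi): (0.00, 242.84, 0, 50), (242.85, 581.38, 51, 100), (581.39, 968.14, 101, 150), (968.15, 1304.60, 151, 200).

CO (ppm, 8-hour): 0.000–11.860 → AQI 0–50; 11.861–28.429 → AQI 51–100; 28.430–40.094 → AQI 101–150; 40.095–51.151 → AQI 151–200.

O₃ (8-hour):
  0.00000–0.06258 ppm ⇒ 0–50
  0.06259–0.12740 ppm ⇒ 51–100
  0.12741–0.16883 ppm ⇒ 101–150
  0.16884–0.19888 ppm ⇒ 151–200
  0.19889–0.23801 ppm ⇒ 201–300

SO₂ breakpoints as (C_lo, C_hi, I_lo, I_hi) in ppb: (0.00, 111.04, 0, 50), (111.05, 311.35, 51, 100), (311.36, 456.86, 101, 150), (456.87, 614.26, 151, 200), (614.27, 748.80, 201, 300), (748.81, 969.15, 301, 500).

PM10: 443 lies in 430–480, so I_lo=201, I_hi=300, C_lo=430, C_hi=480.
(300−201)/(480−430) × (443−430) + 201 = 99/50 × 13 + 201 ≈ 226.74 → 227.
PM2.5 113.2: bracket 102.5–156.5 → index 51–100; slope 49/54.0, offset 10.7.
AQI = 51 + 49/54.0·10.7 ≈ 60.71 ⇒ 61.
NO₂ 581.14: bracket 242.85–581.38 → index 51–100; slope 49/338.53, offset 338.29.
AQI = 51 + 49/338.53·338.29 ≈ 99.97 ⇒ 100.
CO: 13.396 lies in 11.861–28.429, so I_lo=51, I_hi=100, C_lo=11.861, C_hi=28.429.
(100−51)/(28.429−11.861) × (13.396−11.861) + 51 = 49/16.568 × 1.535 + 51 ≈ 55.54 → 56.
O₃ 0.05211: bracket 0.00000–0.06258 → index 0–50; slope 50/0.06258, offset 0.05211.
AQI = 0 + 50/0.06258·0.05211 ≈ 41.63 ⇒ 42.
SO₂: 602.55 lies in 456.87–614.26, so I_lo=151, I_hi=200, C_lo=456.87, C_hi=614.26.
(200−151)/(614.26−456.87) × (602.55−456.87) + 151 = 49/157.39 × 145.68 + 151 ≈ 196.35 → 196.
Sub-indices: PM10→227, PM2.5→61, NO₂→100, CO→56, O₃→42, SO₂→196. Overall AQI = max = 227; dominant pollutant is PM10.

227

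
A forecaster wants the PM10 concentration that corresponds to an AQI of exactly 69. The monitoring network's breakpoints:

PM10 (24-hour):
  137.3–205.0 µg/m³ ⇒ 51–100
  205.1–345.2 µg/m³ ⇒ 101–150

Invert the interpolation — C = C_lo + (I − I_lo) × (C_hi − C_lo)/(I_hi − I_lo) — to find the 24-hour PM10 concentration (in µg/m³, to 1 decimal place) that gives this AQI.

162.2

AQI 69 lies in the 51–100 band, which corresponds to 137.3–205.0 µg/m³.
C = 137.3 + (69−51)×(205.0−137.3)/(100−51) = 137.3 + 18×67.7/49 ≈ 162.169 µg/m³ → 162.2 µg/m³ to 1 dp.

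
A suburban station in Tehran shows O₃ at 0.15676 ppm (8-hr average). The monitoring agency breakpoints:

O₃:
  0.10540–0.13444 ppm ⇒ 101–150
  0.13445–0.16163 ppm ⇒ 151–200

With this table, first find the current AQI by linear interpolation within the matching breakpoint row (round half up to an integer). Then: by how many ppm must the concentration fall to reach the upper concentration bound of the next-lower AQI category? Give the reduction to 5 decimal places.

O₃: 0.15676 ∈ [0.13445, 0.16163] ↔ index [151, 200].
151 + (0.15676−0.13445)·(200−151)/(0.16163−0.13445) = 151 + 0.02231·49/0.02718 ≈ 191.22, so AQI = 191.
Current AQI 191 is in the Unhealthy range (151–200). The next-lower category tops out at AQI 150, whose upper concentration bound is 0.13444 ppm.
Reduction needed = 0.15676 − 0.13444 = 0.02232 ppm.

0.02232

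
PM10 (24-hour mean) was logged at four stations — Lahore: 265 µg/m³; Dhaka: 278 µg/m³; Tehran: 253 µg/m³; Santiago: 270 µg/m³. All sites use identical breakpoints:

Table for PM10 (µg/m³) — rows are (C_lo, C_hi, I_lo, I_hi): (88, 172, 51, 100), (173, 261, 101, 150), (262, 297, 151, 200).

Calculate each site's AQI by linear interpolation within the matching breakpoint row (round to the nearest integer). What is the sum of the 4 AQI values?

Lahore: row 262–297 (AQI 151–200). (200−151)·(265−262)/(297−262) + 151 = 49·3/35 + 151 ≈ 155.20 → 155.
Dhaka: 278 lies in 262–297, so I_lo=151, I_hi=200, C_lo=262, C_hi=297.
(200−151)/(297−262) × (278−262) + 151 = 49/35 × 16 + 151 ≈ 173.40 → 173.
Tehran: 253 lies in 173–261, so I_lo=101, I_hi=150, C_lo=173, C_hi=261.
(150−101)/(261−173) × (253−173) + 101 = 49/88 × 80 + 101 ≈ 145.55 → 146.
Santiago 270: bracket 262–297 → index 151–200; slope 49/35, offset 8.
AQI = 151 + 49/35·8 ≈ 162.20 ⇒ 162.
AQIs: Lahore=155, Dhaka=173, Tehran=146, Santiago=162. Sum = 155 + 173 + 146 + 162 = 636.

636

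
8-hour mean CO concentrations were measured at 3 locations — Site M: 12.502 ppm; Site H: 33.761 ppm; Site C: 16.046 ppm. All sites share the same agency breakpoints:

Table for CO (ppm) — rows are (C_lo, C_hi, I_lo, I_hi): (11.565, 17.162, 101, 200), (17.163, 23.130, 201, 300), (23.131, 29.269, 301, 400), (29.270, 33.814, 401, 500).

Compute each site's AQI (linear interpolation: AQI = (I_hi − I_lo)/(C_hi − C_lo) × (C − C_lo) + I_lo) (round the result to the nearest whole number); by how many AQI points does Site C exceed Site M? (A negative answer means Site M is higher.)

62

Site M: 12.502 lies in 11.565–17.162, so I_lo=101, I_hi=200, C_lo=11.565, C_hi=17.162.
(200−101)/(17.162−11.565) × (12.502−11.565) + 101 = 99/5.597 × 0.937 + 101 ≈ 117.57 → 118.
Site H: row 29.270–33.814 (AQI 401–500). (500−401)·(33.761−29.270)/(33.814−29.270) + 401 = 99·4.491/4.544 + 401 ≈ 498.85 → 499.
Site C 16.046: bracket 11.565–17.162 → index 101–200; slope 99/5.597, offset 4.481.
AQI = 101 + 99/5.597·4.481 ≈ 180.26 ⇒ 180.
AQIs: Site M=118, Site H=499, Site C=180. Site C (180) − Site M (118) = 62.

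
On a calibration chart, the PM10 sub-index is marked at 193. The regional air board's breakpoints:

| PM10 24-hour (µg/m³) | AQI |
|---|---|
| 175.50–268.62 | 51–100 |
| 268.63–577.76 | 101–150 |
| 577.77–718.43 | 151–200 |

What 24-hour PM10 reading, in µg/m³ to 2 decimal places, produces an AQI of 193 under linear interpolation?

698.34

AQI 193 lies in the 151–200 band, which corresponds to 577.77–718.43 µg/m³.
C = 577.77 + (193−151)×(718.43−577.77)/(200−151) = 577.77 + 42×140.66/49 ≈ 698.3357 µg/m³ → 698.34 µg/m³ to 2 dp.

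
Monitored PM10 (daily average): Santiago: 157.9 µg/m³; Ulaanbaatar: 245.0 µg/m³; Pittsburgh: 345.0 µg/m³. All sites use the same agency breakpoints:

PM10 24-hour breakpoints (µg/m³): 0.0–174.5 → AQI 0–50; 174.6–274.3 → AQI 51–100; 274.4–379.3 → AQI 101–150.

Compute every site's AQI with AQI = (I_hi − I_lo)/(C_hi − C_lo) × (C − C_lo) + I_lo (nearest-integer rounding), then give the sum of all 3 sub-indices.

Santiago: 157.9 lies in 0.0–174.5, so I_lo=0, I_hi=50, C_lo=0.0, C_hi=174.5.
(50−0)/(174.5−0.0) × (157.9−0.0) + 0 = 50/174.5 × 157.9 + 0 ≈ 45.24 → 45.
Ulaanbaatar: row 174.6–274.3 (AQI 51–100). (100−51)·(245.0−174.6)/(274.3−174.6) + 51 = 49·70.4/99.7 + 51 ≈ 85.60 → 86.
Pittsburgh: 345.0 ∈ [274.4, 379.3] ↔ index [101, 150].
101 + (345.0−274.4)·(150−101)/(379.3−274.4) = 101 + 70.6·49/104.9 ≈ 133.98, so AQI = 134.
AQIs: Santiago=45, Ulaanbaatar=86, Pittsburgh=134. Sum = 45 + 86 + 134 = 265.

265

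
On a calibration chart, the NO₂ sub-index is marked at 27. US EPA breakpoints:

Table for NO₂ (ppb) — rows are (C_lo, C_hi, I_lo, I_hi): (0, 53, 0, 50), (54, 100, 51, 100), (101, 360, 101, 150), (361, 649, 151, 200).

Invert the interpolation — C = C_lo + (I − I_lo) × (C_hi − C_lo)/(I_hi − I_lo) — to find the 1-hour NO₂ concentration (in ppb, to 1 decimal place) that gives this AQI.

28.6

AQI 27 lies in the 0–50 band, which corresponds to 0–53 ppb.
C = 0 + (27−0)×(53−0)/(50−0) = 0 + 27×53/50 ≈ 28.620 ppb → 28.6 ppb to 1 dp.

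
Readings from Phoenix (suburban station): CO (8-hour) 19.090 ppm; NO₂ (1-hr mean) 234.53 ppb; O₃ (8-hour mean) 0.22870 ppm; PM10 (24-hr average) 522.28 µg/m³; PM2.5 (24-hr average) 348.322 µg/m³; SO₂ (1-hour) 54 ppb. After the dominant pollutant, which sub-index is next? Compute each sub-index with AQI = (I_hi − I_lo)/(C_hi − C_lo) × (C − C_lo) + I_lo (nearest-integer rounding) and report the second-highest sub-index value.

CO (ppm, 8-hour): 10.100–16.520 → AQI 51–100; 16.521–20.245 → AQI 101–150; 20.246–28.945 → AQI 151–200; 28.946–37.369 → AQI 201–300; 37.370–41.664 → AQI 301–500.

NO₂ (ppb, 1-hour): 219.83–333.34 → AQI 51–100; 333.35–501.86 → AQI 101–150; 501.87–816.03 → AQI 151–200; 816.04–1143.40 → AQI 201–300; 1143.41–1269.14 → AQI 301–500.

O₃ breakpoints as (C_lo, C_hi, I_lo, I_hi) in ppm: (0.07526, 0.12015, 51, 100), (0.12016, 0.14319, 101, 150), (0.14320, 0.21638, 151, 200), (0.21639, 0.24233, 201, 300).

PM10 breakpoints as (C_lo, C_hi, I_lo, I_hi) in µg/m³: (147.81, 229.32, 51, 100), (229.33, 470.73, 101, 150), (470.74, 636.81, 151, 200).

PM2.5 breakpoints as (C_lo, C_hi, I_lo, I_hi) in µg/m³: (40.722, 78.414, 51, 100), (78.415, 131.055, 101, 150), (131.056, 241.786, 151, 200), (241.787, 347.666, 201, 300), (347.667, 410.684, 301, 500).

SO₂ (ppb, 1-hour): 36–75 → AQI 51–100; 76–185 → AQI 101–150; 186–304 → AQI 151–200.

248

CO: row 16.521–20.245 (AQI 101–150). (150−101)·(19.090−16.521)/(20.245−16.521) + 101 = 49·2.569/3.724 + 101 ≈ 134.80 → 135.
NO₂: 234.53 lies in 219.83–333.34, so I_lo=51, I_hi=100, C_lo=219.83, C_hi=333.34.
(100−51)/(333.34−219.83) × (234.53−219.83) + 51 = 49/113.51 × 14.70 + 51 ≈ 57.35 → 57.
O₃: 0.22870 lies in 0.21639–0.24233, so I_lo=201, I_hi=300, C_lo=0.21639, C_hi=0.24233.
(300−201)/(0.24233−0.21639) × (0.22870−0.21639) + 201 = 99/0.02594 × 0.01231 + 201 ≈ 247.98 → 248.
PM10 522.28: bracket 470.74–636.81 → index 151–200; slope 49/166.07, offset 51.54.
AQI = 151 + 49/166.07·51.54 ≈ 166.21 ⇒ 166.
PM2.5 348.322: bracket 347.667–410.684 → index 301–500; slope 199/63.017, offset 0.655.
AQI = 301 + 199/63.017·0.655 ≈ 303.07 ⇒ 303.
SO₂ 54: bracket 36–75 → index 51–100; slope 49/39, offset 18.
AQI = 51 + 49/39·18 ≈ 73.62 ⇒ 74.
Sub-indices: CO→135, NO₂→57, O₃→248, PM10→166, PM2.5→303, SO₂→74. Ranked high→low: 303, 248, 166, 135, 74, 57. Second-highest sub-index = 248.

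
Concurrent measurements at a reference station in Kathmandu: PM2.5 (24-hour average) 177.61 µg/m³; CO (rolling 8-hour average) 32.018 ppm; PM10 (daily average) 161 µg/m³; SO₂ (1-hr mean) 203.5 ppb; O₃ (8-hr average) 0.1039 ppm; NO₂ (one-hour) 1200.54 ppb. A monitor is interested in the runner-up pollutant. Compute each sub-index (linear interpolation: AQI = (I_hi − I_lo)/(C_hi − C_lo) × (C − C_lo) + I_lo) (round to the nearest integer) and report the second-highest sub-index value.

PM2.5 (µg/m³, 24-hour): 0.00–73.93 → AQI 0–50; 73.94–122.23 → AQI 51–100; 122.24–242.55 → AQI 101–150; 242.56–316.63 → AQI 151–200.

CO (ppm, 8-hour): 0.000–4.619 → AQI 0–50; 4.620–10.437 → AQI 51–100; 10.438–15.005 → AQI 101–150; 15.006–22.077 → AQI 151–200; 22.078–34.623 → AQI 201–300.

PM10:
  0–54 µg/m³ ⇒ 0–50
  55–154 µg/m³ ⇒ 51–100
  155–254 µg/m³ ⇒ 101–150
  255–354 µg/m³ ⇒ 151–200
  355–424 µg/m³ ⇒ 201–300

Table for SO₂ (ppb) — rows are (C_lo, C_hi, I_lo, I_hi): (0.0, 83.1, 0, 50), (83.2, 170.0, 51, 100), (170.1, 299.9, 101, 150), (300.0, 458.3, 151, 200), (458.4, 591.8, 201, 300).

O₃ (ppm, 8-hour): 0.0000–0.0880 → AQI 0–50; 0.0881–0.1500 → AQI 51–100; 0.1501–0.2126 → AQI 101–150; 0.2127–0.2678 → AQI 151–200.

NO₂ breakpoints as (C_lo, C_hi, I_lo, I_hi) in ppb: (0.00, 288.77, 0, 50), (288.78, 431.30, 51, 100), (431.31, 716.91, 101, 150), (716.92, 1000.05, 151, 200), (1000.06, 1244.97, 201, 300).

279

PM2.5: row 122.24–242.55 (AQI 101–150). (150−101)·(177.61−122.24)/(242.55−122.24) + 101 = 49·55.37/120.31 + 101 ≈ 123.55 → 124.
CO: 32.018 ∈ [22.078, 34.623] ↔ index [201, 300].
201 + (32.018−22.078)·(300−201)/(34.623−22.078) = 201 + 9.940·99/12.545 ≈ 279.44, so AQI = 279.
PM10: row 155–254 (AQI 101–150). (150−101)·(161−155)/(254−155) + 101 = 49·6/99 + 101 ≈ 103.97 → 104.
SO₂: 203.5 lies in 170.1–299.9, so I_lo=101, I_hi=150, C_lo=170.1, C_hi=299.9.
(150−101)/(299.9−170.1) × (203.5−170.1) + 101 = 49/129.8 × 33.4 + 101 ≈ 113.61 → 114.
O₃: row 0.0881–0.1500 (AQI 51–100). (100−51)·(0.1039−0.0881)/(0.1500−0.0881) + 51 = 49·0.0158/0.0619 + 51 ≈ 63.51 → 64.
NO₂ 1200.54: bracket 1000.06–1244.97 → index 201–300; slope 99/244.91, offset 200.48.
AQI = 201 + 99/244.91·200.48 ≈ 282.04 ⇒ 282.
Sub-indices: PM2.5→124, CO→279, PM10→104, SO₂→114, O₃→64, NO₂→282. Ranked high→low: 282, 279, 124, 114, 104, 64. Second-highest sub-index = 279.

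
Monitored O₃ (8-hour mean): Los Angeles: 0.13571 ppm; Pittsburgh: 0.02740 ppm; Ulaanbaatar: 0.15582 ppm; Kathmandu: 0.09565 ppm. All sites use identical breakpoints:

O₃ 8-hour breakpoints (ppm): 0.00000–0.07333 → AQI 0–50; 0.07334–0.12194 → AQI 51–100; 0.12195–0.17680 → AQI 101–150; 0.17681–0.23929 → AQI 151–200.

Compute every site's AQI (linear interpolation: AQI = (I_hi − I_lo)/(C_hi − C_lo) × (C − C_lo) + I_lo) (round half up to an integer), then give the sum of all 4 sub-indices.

336

Los Angeles: 0.13571 ∈ [0.12195, 0.17680] ↔ index [101, 150].
101 + (0.13571−0.12195)·(150−101)/(0.17680−0.12195) = 101 + 0.01376·49/0.05485 ≈ 113.29, so AQI = 113.
Pittsburgh: row 0.00000–0.07333 (AQI 0–50). (50−0)·(0.02740−0.00000)/(0.07333−0.00000) + 0 = 50·0.02740/0.07333 + 0 ≈ 18.68 → 19.
Ulaanbaatar: row 0.12195–0.17680 (AQI 101–150). (150−101)·(0.15582−0.12195)/(0.17680−0.12195) + 101 = 49·0.03387/0.05485 + 101 ≈ 131.26 → 131.
Kathmandu: 0.09565 lies in 0.07334–0.12194, so I_lo=51, I_hi=100, C_lo=0.07334, C_hi=0.12194.
(100−51)/(0.12194−0.07334) × (0.09565−0.07334) + 51 = 49/0.04860 × 0.02231 + 51 ≈ 73.49 → 73.
AQIs: Los Angeles=113, Pittsburgh=19, Ulaanbaatar=131, Kathmandu=73. Sum = 113 + 19 + 131 + 73 = 336.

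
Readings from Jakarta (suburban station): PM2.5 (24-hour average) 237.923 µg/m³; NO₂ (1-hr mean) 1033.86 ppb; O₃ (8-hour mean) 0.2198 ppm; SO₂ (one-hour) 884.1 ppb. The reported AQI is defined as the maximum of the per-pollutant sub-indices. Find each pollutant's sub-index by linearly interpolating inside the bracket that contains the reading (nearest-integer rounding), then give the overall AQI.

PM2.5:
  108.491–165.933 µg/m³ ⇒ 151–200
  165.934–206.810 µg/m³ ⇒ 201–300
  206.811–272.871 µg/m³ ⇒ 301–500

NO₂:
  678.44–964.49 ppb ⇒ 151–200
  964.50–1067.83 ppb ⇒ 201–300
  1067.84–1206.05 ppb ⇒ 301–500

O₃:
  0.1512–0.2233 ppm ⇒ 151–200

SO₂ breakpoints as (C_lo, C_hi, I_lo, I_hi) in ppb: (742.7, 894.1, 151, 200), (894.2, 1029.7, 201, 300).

PM2.5: row 206.811–272.871 (AQI 301–500). (500−301)·(237.923−206.811)/(272.871−206.811) + 301 = 199·31.112/66.060 + 301 ≈ 394.72 → 395.
NO₂ 1033.86: bracket 964.50–1067.83 → index 201–300; slope 99/103.33, offset 69.36.
AQI = 201 + 99/103.33·69.36 ≈ 267.45 ⇒ 267.
O₃: 0.2198 lies in 0.1512–0.2233, so I_lo=151, I_hi=200, C_lo=0.1512, C_hi=0.2233.
(200−151)/(0.2233−0.1512) × (0.2198−0.1512) + 151 = 49/0.0721 × 0.0686 + 151 ≈ 197.62 → 198.
SO₂: 884.1 lies in 742.7–894.1, so I_lo=151, I_hi=200, C_lo=742.7, C_hi=894.1.
(200−151)/(894.1−742.7) × (884.1−742.7) + 151 = 49/151.4 × 141.4 + 151 ≈ 196.76 → 197.
Sub-indices: PM2.5→395, NO₂→267, O₃→198, SO₂→197. Overall AQI = max = 395; dominant pollutant is PM2.5.
AQI 395: Hazardous.

395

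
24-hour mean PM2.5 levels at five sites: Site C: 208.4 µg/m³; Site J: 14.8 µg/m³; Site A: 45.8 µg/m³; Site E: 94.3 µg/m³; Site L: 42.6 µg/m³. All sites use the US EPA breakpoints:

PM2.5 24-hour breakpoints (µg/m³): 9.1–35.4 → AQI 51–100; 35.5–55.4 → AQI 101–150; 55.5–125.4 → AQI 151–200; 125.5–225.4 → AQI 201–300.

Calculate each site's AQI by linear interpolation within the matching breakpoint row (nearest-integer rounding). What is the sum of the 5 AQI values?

Site C: 208.4 lies in 125.5–225.4, so I_lo=201, I_hi=300, C_lo=125.5, C_hi=225.4.
(300−201)/(225.4−125.5) × (208.4−125.5) + 201 = 99/99.9 × 82.9 + 201 ≈ 283.15 → 283.
Site J 14.8: bracket 9.1–35.4 → index 51–100; slope 49/26.3, offset 5.7.
AQI = 51 + 49/26.3·5.7 ≈ 61.62 ⇒ 62.
Site A: row 35.5–55.4 (AQI 101–150). (150−101)·(45.8−35.5)/(55.4−35.5) + 101 = 49·10.3/19.9 + 101 ≈ 126.36 → 126.
Site E 94.3: bracket 55.5–125.4 → index 151–200; slope 49/69.9, offset 38.8.
AQI = 151 + 49/69.9·38.8 ≈ 178.20 ⇒ 178.
Site L: row 35.5–55.4 (AQI 101–150). (150−101)·(42.6−35.5)/(55.4−35.5) + 101 = 49·7.1/19.9 + 101 ≈ 118.48 → 118.
AQIs: Site C=283, Site J=62, Site A=126, Site E=178, Site L=118. Sum = 283 + 62 + 126 + 178 + 118 = 767.

767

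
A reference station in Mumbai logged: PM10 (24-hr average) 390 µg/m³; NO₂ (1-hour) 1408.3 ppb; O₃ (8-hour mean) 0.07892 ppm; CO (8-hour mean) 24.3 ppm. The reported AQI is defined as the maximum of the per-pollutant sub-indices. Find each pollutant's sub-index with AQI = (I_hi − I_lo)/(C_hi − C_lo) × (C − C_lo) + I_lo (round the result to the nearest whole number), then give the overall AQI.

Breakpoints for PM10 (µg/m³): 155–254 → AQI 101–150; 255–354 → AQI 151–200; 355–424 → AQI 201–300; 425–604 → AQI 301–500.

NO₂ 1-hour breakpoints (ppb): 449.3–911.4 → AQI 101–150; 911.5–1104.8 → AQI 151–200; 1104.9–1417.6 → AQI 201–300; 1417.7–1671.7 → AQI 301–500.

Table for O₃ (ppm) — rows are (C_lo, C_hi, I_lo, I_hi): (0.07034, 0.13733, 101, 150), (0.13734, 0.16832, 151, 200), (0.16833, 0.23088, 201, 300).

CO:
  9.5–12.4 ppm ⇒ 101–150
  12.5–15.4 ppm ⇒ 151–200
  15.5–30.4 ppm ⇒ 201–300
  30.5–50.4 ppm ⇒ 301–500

297

PM10 390: bracket 355–424 → index 201–300; slope 99/69, offset 35.
AQI = 201 + 99/69·35 ≈ 251.22 ⇒ 251.
NO₂: row 1104.9–1417.6 (AQI 201–300). (300−201)·(1408.3−1104.9)/(1417.6−1104.9) + 201 = 99·303.4/312.7 + 201 ≈ 297.06 → 297.
O₃ 0.07892: bracket 0.07034–0.13733 → index 101–150; slope 49/0.06699, offset 0.00858.
AQI = 101 + 49/0.06699·0.00858 ≈ 107.28 ⇒ 107.
CO: 24.3 lies in 15.5–30.4, so I_lo=201, I_hi=300, C_lo=15.5, C_hi=30.4.
(300−201)/(30.4−15.5) × (24.3−15.5) + 201 = 99/14.9 × 8.8 + 201 ≈ 259.47 → 259.
Sub-indices: PM10→251, NO₂→297, O₃→107, CO→259. Overall AQI = max = 297; dominant pollutant is NO₂.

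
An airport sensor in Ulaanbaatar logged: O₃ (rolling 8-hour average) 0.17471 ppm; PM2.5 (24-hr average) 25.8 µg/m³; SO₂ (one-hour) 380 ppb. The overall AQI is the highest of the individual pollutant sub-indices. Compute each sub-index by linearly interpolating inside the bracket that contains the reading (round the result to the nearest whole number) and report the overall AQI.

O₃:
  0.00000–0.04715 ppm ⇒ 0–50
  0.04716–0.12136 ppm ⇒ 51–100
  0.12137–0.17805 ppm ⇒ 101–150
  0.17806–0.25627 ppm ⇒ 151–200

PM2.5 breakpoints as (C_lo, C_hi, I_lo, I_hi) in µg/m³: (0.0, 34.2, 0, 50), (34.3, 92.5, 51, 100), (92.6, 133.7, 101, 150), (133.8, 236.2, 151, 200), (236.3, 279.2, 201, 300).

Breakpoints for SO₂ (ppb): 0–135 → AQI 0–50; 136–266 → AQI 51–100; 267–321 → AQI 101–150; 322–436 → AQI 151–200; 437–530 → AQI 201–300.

O₃: 0.17471 lies in 0.12137–0.17805, so I_lo=101, I_hi=150, C_lo=0.12137, C_hi=0.17805.
(150−101)/(0.17805−0.12137) × (0.17471−0.12137) + 101 = 49/0.05668 × 0.05334 + 101 ≈ 147.11 → 147.
PM2.5: 25.8 lies in 0.0–34.2, so I_lo=0, I_hi=50, C_lo=0.0, C_hi=34.2.
(50−0)/(34.2−0.0) × (25.8−0.0) + 0 = 50/34.2 × 25.8 + 0 ≈ 37.72 → 38.
SO₂: 380 lies in 322–436, so I_lo=151, I_hi=200, C_lo=322, C_hi=436.
(200−151)/(436−322) × (380−322) + 151 = 49/114 × 58 + 151 ≈ 175.93 → 176.
Sub-indices: O₃→147, PM2.5→38, SO₂→176. Overall AQI = max = 176; dominant pollutant is SO₂.

176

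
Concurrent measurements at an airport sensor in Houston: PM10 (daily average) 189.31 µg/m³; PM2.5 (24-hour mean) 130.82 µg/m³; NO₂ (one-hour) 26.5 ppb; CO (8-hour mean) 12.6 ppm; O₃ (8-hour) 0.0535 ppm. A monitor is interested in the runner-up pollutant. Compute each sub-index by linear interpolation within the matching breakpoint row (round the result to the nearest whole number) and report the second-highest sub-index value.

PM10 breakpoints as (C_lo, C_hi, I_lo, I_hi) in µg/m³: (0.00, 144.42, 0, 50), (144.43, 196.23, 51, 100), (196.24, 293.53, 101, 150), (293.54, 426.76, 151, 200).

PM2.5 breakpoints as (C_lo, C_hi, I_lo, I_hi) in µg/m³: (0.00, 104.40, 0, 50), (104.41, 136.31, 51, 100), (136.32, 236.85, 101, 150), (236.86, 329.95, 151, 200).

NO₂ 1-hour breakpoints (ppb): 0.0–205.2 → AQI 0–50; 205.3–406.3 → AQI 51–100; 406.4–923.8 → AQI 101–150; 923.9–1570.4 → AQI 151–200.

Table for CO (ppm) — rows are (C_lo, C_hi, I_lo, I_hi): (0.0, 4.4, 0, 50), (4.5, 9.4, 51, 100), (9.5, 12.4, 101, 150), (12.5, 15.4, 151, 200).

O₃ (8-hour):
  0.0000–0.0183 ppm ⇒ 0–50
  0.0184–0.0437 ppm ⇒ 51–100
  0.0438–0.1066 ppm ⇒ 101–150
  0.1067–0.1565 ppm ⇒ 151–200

109

PM10: 189.31 ∈ [144.43, 196.23] ↔ index [51, 100].
51 + (189.31−144.43)·(100−51)/(196.23−144.43) = 51 + 44.88·49/51.80 ≈ 93.45, so AQI = 93.
PM2.5 130.82: bracket 104.41–136.31 → index 51–100; slope 49/31.90, offset 26.41.
AQI = 51 + 49/31.90·26.41 ≈ 91.57 ⇒ 92.
NO₂: row 0.0–205.2 (AQI 0–50). (50−0)·(26.5−0.0)/(205.2−0.0) + 0 = 50·26.5/205.2 + 0 ≈ 6.46 → 6.
CO: 12.6 lies in 12.5–15.4, so I_lo=151, I_hi=200, C_lo=12.5, C_hi=15.4.
(200−151)/(15.4−12.5) × (12.6−12.5) + 151 = 49/2.9 × 0.1 + 151 ≈ 152.69 → 153.
O₃: 0.0535 ∈ [0.0438, 0.1066] ↔ index [101, 150].
101 + (0.0535−0.0438)·(150−101)/(0.1066−0.0438) = 101 + 0.0097·49/0.0628 ≈ 108.57, so AQI = 109.
Sub-indices: PM10→93, PM2.5→92, NO₂→6, CO→153, O₃→109. Ranked high→low: 153, 109, 93, 92, 6. Second-highest sub-index = 109.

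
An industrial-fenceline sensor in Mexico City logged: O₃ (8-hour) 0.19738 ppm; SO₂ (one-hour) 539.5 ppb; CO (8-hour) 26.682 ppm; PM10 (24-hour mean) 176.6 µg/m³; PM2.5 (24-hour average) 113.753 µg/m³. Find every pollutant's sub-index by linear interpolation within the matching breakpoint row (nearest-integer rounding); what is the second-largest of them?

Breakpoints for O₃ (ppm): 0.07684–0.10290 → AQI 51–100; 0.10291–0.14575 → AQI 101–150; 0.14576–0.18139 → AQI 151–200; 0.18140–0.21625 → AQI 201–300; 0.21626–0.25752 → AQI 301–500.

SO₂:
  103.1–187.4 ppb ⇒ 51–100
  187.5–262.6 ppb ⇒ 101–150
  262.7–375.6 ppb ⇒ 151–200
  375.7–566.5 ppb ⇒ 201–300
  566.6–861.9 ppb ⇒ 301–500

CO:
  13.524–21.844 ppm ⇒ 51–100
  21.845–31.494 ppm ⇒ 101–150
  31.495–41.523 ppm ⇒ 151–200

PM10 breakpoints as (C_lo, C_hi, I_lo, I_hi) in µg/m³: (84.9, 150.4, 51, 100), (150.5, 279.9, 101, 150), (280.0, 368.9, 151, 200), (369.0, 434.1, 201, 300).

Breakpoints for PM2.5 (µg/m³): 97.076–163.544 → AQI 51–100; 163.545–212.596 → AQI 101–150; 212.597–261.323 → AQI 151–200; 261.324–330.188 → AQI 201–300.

O₃: row 0.18140–0.21625 (AQI 201–300). (300−201)·(0.19738−0.18140)/(0.21625−0.18140) + 201 = 99·0.01598/0.03485 + 201 ≈ 246.40 → 246.
SO₂ 539.5: bracket 375.7–566.5 → index 201–300; slope 99/190.8, offset 163.8.
AQI = 201 + 99/190.8·163.8 ≈ 285.99 ⇒ 286.
CO: 26.682 lies in 21.845–31.494, so I_lo=101, I_hi=150, C_lo=21.845, C_hi=31.494.
(150−101)/(31.494−21.845) × (26.682−21.845) + 101 = 49/9.649 × 4.837 + 101 ≈ 125.56 → 126.
PM10: 176.6 ∈ [150.5, 279.9] ↔ index [101, 150].
101 + (176.6−150.5)·(150−101)/(279.9−150.5) = 101 + 26.1·49/129.4 ≈ 110.88, so AQI = 111.
PM2.5: row 97.076–163.544 (AQI 51–100). (100−51)·(113.753−97.076)/(163.544−97.076) + 51 = 49·16.677/66.468 + 51 ≈ 63.29 → 63.
Sub-indices: O₃→246, SO₂→286, CO→126, PM10→111, PM2.5→63. Ranked high→low: 286, 246, 126, 111, 63. Second-highest sub-index = 246.

246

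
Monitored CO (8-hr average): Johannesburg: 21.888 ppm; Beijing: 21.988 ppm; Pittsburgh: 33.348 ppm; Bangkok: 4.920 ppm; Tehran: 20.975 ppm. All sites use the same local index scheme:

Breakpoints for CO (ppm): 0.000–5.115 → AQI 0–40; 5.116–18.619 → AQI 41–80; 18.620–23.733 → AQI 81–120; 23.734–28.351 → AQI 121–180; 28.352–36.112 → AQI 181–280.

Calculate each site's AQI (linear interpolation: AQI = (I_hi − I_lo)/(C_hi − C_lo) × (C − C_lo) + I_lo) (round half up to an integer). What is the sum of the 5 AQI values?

595

Johannesburg: 21.888 lies in 18.620–23.733, so I_lo=81, I_hi=120, C_lo=18.620, C_hi=23.733.
(120−81)/(23.733−18.620) × (21.888−18.620) + 81 = 39/5.113 × 3.268 + 81 ≈ 105.93 → 106.
Beijing: 21.988 ∈ [18.620, 23.733] ↔ index [81, 120].
81 + (21.988−18.620)·(120−81)/(23.733−18.620) = 81 + 3.368·39/5.113 ≈ 106.69, so AQI = 107.
Pittsburgh 33.348: bracket 28.352–36.112 → index 181–280; slope 99/7.760, offset 4.996.
AQI = 181 + 99/7.760·4.996 ≈ 244.74 ⇒ 245.
Bangkok 4.920: bracket 0.000–5.115 → index 0–40; slope 40/5.115, offset 4.920.
AQI = 0 + 40/5.115·4.920 ≈ 38.48 ⇒ 38.
Tehran: 20.975 ∈ [18.620, 23.733] ↔ index [81, 120].
81 + (20.975−18.620)·(120−81)/(23.733−18.620) = 81 + 2.355·39/5.113 ≈ 98.96, so AQI = 99.
AQIs: Johannesburg=106, Beijing=107, Pittsburgh=245, Bangkok=38, Tehran=99. Sum = 106 + 107 + 245 + 38 + 99 = 595.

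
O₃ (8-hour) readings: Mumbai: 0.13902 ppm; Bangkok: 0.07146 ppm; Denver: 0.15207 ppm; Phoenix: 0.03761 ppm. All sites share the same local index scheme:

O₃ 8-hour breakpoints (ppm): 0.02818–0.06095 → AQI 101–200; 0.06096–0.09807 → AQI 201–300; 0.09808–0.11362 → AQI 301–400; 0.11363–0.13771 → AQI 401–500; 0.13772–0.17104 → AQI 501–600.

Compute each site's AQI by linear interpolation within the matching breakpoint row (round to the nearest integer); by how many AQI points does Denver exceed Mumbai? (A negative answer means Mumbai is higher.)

Mumbai: 0.13902 lies in 0.13772–0.17104, so I_lo=501, I_hi=600, C_lo=0.13772, C_hi=0.17104.
(600−501)/(0.17104−0.13772) × (0.13902−0.13772) + 501 = 99/0.03332 × 0.00130 + 501 ≈ 504.86 → 505.
Bangkok: row 0.06096–0.09807 (AQI 201–300). (300−201)·(0.07146−0.06096)/(0.09807−0.06096) + 201 = 99·0.01050/0.03711 + 201 ≈ 229.01 → 229.
Denver: row 0.13772–0.17104 (AQI 501–600). (600−501)·(0.15207−0.13772)/(0.17104−0.13772) + 501 = 99·0.01435/0.03332 + 501 ≈ 543.64 → 544.
Phoenix: row 0.02818–0.06095 (AQI 101–200). (200−101)·(0.03761−0.02818)/(0.06095−0.02818) + 101 = 99·0.00943/0.03277 + 101 ≈ 129.49 → 129.
AQIs: Mumbai=505, Bangkok=229, Denver=544, Phoenix=129. Denver (544) − Mumbai (505) = 39.

39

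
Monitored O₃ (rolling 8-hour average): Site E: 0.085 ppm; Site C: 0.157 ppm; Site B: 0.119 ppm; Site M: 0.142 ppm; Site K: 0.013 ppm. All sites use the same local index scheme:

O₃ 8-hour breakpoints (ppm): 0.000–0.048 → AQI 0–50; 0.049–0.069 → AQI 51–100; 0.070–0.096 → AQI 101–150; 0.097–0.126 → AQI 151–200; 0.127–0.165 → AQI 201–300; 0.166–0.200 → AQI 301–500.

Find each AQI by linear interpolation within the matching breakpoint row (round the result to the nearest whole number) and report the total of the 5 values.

Site E: 0.085 lies in 0.070–0.096, so I_lo=101, I_hi=150, C_lo=0.070, C_hi=0.096.
(150−101)/(0.096−0.070) × (0.085−0.070) + 101 = 49/0.026 × 0.015 + 101 ≈ 129.27 → 129.
Site C: 0.157 lies in 0.127–0.165, so I_lo=201, I_hi=300, C_lo=0.127, C_hi=0.165.
(300−201)/(0.165−0.127) × (0.157−0.127) + 201 = 99/0.038 × 0.030 + 201 ≈ 279.16 → 279.
Site B: 0.119 lies in 0.097–0.126, so I_lo=151, I_hi=200, C_lo=0.097, C_hi=0.126.
(200−151)/(0.126−0.097) × (0.119−0.097) + 151 = 49/0.029 × 0.022 + 151 ≈ 188.17 → 188.
Site M: row 0.127–0.165 (AQI 201–300). (300−201)·(0.142−0.127)/(0.165−0.127) + 201 = 99·0.015/0.038 + 201 ≈ 240.08 → 240.
Site K: 0.013 lies in 0.000–0.048, so I_lo=0, I_hi=50, C_lo=0.000, C_hi=0.048.
(50−0)/(0.048−0.000) × (0.013−0.000) + 0 = 50/0.048 × 0.013 + 0 ≈ 13.54 → 14.
AQIs: Site E=129, Site C=279, Site B=188, Site M=240, Site K=14. Sum = 129 + 279 + 188 + 240 + 14 = 850.

850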